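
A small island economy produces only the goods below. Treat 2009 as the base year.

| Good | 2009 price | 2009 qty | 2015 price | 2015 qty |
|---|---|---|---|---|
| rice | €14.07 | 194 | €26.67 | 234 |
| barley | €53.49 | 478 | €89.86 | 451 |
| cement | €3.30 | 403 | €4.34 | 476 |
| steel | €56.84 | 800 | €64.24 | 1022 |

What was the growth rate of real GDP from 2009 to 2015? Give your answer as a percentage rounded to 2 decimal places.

Real GDP 2009 = Nominal GDP 2009 = 14.07·194 + 53.49·478 + 3.30·403 + 56.84·800 = 75099.70.
Real GDP 2015 (at 2009 prices) = 14.07·234 + 53.49·451 + 3.30·476 + 56.84·1022 = 87077.65.
Real growth = 87077.65/75099.70 − 1 = 0.1595.

15.95%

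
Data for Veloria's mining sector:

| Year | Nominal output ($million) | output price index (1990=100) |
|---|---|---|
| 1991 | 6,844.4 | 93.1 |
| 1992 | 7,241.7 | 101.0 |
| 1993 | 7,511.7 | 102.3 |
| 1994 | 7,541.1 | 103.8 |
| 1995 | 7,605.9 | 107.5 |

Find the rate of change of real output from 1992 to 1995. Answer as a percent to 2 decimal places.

Real output 1992 = 7241.7/1.010 = 7170.00.
Real output 1995 = 7605.9/1.075 = 7075.26.
Change = 7075.26/7170.00 − 1 = -0.0132.

-1.32%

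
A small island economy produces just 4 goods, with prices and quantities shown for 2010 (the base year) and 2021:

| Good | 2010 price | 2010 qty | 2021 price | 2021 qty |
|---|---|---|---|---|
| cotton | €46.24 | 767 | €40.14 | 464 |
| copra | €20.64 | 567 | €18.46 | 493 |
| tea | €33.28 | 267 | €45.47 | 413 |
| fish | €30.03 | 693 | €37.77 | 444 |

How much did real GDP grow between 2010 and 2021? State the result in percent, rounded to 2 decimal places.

Real GDP 2010 = Nominal GDP 2010 = 46.24·767 + 20.64·567 + 33.28·267 + 30.03·693 = 76865.51.
Real GDP 2021 (at 2010 prices) = 46.24·464 + 20.64·493 + 33.28·413 + 30.03·444 = 58708.84.
Real growth = 58708.84/76865.51 − 1 = -0.2362.

-23.62%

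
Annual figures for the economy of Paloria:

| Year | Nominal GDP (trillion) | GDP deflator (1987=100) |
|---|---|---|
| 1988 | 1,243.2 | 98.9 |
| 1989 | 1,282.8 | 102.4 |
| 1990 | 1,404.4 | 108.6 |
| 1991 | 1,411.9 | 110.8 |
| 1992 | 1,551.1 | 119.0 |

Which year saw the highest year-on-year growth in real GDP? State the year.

1990

1989: real = 1282.8/1.024 = 1252.73; growth vs 1988 (1257.03) = -0.34%.
1990: real = 1404.4/1.086 = 1293.19; growth vs 1989 (1252.73) = 3.23%.
1991: real = 1411.9/1.108 = 1274.28; growth vs 1990 (1293.19) = -1.46%.
1992: real = 1551.1/1.190 = 1303.45; growth vs 1991 (1274.28) = 2.29%.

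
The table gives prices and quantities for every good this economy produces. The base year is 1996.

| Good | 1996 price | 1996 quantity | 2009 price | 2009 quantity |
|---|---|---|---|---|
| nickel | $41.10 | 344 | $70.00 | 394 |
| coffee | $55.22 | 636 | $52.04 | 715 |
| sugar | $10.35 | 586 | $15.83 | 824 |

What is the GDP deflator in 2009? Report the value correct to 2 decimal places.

121.23

Nominal GDP 2009 = 70.00·394 + 52.04·715 + 15.83·824 = 77832.52.
Real GDP 2009 (at 1996 prices) = 41.10·394 + 55.22·715 + 10.35·824 = 64204.10.
Deflator = Nominal/Real × 100 = 77832.52/64204.10 × 100 = 121.227.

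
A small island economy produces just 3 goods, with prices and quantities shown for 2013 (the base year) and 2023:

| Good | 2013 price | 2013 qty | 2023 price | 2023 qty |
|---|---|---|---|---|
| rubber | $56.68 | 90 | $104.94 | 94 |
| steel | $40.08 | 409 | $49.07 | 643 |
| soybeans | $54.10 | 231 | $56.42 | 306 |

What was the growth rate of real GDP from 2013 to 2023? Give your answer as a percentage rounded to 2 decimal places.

40.20%

Real GDP 2013 = Nominal GDP 2013 = 56.68·90 + 40.08·409 + 54.10·231 = 33991.02.
Real GDP 2023 (at 2013 prices) = 56.68·94 + 40.08·643 + 54.10·306 = 47653.96.
Real growth = 47653.96/33991.02 − 1 = 0.4020.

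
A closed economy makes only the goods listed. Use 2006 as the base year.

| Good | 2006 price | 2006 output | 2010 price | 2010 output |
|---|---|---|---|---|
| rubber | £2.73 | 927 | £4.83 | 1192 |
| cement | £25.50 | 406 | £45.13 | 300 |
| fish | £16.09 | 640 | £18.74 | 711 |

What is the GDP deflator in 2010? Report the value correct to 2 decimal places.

Nominal GDP 2010 = 4.83·1192 + 45.13·300 + 18.74·711 = 32620.50.
Real GDP 2010 (at 2006 prices) = 2.73·1192 + 25.50·300 + 16.09·711 = 22344.15.
Deflator = Nominal/Real × 100 = 32620.50/22344.15 × 100 = 145.991.

145.99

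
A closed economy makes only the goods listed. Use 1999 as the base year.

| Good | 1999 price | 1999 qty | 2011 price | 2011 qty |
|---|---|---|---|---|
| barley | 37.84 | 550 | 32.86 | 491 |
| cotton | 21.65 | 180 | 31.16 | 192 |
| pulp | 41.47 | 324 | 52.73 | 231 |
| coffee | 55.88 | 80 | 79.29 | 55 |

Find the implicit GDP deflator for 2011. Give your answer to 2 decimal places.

Nominal GDP 2011 = 32.86·491 + 31.16·192 + 52.73·231 + 79.29·55 = 38658.56.
Real GDP 2011 (at 1999 prices) = 37.84·491 + 21.65·192 + 41.47·231 + 55.88·55 = 35389.21.
Deflator = Nominal/Real × 100 = 38658.56/35389.21 × 100 = 109.238.

109.24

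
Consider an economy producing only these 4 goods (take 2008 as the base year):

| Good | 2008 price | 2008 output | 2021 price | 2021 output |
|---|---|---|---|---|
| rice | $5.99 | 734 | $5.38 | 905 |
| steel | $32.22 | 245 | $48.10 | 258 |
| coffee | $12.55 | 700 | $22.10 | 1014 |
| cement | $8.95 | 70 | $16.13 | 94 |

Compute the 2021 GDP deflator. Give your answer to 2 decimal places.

Nominal GDP 2021 = 5.38·905 + 48.10·258 + 22.10·1014 + 16.13·94 = 41204.32.
Real GDP 2021 (at 2008 prices) = 5.99·905 + 32.22·258 + 12.55·1014 + 8.95·94 = 27300.71.
Deflator = Nominal/Real × 100 = 41204.32/27300.71 × 100 = 150.928.

150.93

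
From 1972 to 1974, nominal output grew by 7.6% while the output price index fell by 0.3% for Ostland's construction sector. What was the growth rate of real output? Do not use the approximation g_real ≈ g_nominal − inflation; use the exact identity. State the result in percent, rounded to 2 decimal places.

(1 + g_nom) = (1 + g_real)(1 + π), so g_real = 1.0760 / 0.9970 − 1 = 0.07924.

7.92%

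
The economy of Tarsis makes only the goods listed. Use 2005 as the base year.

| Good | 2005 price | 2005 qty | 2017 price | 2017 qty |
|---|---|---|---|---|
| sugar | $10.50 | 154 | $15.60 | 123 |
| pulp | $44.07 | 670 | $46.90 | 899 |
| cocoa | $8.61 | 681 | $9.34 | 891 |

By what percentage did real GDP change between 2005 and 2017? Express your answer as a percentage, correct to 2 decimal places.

Real GDP 2005 = Nominal GDP 2005 = 10.50·154 + 44.07·670 + 8.61·681 = 37007.31.
Real GDP 2017 (at 2005 prices) = 10.50·123 + 44.07·899 + 8.61·891 = 48581.94.
Real growth = 48581.94/37007.31 − 1 = 0.3128.

31.28%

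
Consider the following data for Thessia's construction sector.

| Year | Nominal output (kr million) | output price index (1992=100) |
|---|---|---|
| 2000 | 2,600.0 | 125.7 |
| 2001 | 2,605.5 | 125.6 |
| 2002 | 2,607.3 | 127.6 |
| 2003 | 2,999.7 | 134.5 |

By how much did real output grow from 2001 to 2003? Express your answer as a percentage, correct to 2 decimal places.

Real output 2001 = 2605.5/1.256 = 2074.44.
Real output 2003 = 2999.7/1.345 = 2230.26.
Change = 2230.26/2074.44 − 1 = 0.0751.

7.51%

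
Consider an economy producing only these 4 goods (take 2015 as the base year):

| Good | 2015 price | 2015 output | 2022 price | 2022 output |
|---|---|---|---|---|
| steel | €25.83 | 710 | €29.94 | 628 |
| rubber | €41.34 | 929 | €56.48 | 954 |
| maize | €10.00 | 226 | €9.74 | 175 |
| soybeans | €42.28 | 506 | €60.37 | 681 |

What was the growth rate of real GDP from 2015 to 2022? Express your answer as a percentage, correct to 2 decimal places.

7.22%

Real GDP 2015 = Nominal GDP 2015 = 25.83·710 + 41.34·929 + 10.00·226 + 42.28·506 = 80397.84.
Real GDP 2022 (at 2015 prices) = 25.83·628 + 41.34·954 + 10.00·175 + 42.28·681 = 86202.28.
Real growth = 86202.28/80397.84 − 1 = 0.0722.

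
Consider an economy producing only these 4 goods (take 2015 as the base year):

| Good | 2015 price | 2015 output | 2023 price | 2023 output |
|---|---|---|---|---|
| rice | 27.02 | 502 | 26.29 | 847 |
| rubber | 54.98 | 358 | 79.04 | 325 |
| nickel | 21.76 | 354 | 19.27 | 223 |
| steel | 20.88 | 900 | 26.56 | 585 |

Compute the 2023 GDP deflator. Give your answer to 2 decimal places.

117.24

Nominal GDP 2023 = 26.29·847 + 79.04·325 + 19.27·223 + 26.56·585 = 67790.44.
Real GDP 2023 (at 2015 prices) = 27.02·847 + 54.98·325 + 21.76·223 + 20.88·585 = 57821.72.
Deflator = Nominal/Real × 100 = 67790.44/57821.72 × 100 = 117.240.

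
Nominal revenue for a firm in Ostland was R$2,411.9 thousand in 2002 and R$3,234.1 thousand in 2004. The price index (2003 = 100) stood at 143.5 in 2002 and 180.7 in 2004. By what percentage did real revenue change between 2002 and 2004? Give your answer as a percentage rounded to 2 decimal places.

6.48%

Real revenue 2002 = 2411.9 / 1.435 = 1680.77.
Real revenue 2004 = 3234.1 / 1.807 = 1789.76.
Real growth = 1789.76 / 1680.77 − 1 = 0.0648.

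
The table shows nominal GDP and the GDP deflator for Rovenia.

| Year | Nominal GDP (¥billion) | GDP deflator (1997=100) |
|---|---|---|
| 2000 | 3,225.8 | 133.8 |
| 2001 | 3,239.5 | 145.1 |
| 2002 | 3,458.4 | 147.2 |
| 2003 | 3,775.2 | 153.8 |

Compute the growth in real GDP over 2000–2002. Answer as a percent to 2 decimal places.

Real GDP 2000 = 3225.8/1.338 = 2410.91.
Real GDP 2002 = 3458.4/1.472 = 2349.46.
Change = 2349.46/2410.91 − 1 = -0.0255.

-2.55%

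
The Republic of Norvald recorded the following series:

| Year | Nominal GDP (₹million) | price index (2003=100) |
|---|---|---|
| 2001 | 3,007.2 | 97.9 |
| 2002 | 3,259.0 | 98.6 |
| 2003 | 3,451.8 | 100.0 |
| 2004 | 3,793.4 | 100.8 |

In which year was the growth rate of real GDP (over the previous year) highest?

2004

2002: real = 3259.0/0.986 = 3305.27; growth vs 2001 (3071.71) = 7.60%.
2003: real = 3451.8/1.000 = 3451.80; growth vs 2002 (3305.27) = 4.43%.
2004: real = 3793.4/1.008 = 3763.29; growth vs 2003 (3451.80) = 9.02%.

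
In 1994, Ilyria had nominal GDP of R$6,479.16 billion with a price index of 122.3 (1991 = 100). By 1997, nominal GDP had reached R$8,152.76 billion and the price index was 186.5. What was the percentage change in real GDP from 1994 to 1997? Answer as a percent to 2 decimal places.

-17.48%

Deflate each year: 1994 → 6479.16/1.223 = 5297.76; 1997 → 8152.76/1.865 = 4371.45.
So real GDP changed by 4371.45/5297.76 − 1 = -0.1748, i.e. -17.48%.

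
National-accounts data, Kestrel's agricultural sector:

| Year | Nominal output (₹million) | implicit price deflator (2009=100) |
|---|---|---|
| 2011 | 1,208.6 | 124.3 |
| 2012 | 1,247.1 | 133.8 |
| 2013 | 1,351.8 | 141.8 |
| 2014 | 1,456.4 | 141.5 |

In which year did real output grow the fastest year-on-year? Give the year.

2012: real = 1247.1/1.338 = 932.06; growth vs 2011 (972.33) = -4.14%.
2013: real = 1351.8/1.418 = 953.31; growth vs 2012 (932.06) = 2.28%.
2014: real = 1456.4/1.415 = 1029.26; growth vs 2013 (953.31) = 7.97%.

2014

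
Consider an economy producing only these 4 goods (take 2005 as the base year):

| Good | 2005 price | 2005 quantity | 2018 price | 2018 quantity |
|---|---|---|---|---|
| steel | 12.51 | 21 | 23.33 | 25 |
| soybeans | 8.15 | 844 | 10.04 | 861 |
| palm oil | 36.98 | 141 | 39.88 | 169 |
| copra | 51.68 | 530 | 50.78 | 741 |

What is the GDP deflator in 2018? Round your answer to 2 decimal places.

Nominal GDP 2018 = 23.33·25 + 10.04·861 + 39.88·169 + 50.78·741 = 53595.39.
Real GDP 2018 (at 2005 prices) = 12.51·25 + 8.15·861 + 36.98·169 + 51.68·741 = 51874.40.
Deflator = Nominal/Real × 100 = 53595.39/51874.40 × 100 = 103.318.

103.32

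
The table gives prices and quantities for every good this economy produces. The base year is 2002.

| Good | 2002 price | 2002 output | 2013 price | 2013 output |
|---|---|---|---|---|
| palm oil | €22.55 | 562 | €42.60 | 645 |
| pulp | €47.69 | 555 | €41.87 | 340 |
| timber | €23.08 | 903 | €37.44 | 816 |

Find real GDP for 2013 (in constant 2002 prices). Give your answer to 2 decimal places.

€49592.63

Real GDP 2013 = Σ (p_2002 × q_2013) = 22.55·645 + 47.69·340 + 23.08·816 = 49592.63.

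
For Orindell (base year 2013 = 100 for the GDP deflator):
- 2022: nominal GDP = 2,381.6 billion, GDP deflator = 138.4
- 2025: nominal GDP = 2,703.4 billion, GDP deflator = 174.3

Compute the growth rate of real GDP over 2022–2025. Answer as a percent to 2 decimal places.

Real GDP 2022 = 2381.6 / 1.384 = 1720.81.
Real GDP 2025 = 2703.4 / 1.743 = 1551.00.
Real growth = 1551.00 / 1720.81 − 1 = -0.0987.

-9.87%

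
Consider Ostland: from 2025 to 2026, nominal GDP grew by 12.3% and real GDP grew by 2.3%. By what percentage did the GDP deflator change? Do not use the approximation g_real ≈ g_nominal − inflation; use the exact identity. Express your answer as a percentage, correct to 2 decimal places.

(1 + g_nom) = (1 + g_real)(1 + π), so π = 1.1230 / 1.0230 − 1 = 0.09775.

9.78%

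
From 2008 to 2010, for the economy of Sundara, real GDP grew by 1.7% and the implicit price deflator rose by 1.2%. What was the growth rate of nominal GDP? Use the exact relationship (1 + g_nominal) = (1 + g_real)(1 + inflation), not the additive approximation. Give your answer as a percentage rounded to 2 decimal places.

2.92%

(1 + g_nom) = (1 + g_real)(1 + π) = 1.0170 × 1.0120 = 1.02920.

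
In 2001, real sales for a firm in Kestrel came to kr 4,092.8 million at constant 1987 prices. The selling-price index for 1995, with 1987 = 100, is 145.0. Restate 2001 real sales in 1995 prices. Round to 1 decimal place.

Real sales in 1995 prices = Real sales in 1987 prices × (P_1995/P_1987) = 4092.8 × 1.450 = 5934.56.

kr 5,934.6 million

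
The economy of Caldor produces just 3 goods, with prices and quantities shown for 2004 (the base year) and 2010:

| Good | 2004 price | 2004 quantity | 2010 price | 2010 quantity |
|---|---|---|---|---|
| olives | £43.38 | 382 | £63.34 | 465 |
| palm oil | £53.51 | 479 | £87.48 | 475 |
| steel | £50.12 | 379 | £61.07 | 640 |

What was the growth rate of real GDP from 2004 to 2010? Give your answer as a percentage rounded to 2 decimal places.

Real GDP 2004 = Nominal GDP 2004 = 43.38·382 + 53.51·479 + 50.12·379 = 61197.93.
Real GDP 2010 (at 2004 prices) = 43.38·465 + 53.51·475 + 50.12·640 = 77665.75.
Real growth = 77665.75/61197.93 − 1 = 0.2691.

26.91%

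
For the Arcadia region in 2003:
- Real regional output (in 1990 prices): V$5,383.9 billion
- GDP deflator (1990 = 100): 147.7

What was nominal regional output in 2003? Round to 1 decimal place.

V$7,952.0 billion

Nominal regional output = Real × (GDP deflator/100) = 5383.9 × 1.477 = 7952.02.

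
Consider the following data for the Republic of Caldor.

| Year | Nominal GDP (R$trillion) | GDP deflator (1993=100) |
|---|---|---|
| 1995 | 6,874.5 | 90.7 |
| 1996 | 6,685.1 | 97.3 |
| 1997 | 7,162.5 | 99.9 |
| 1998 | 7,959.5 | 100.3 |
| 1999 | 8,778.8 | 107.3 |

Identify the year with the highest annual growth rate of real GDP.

1996: real = 6685.1/0.973 = 6870.61; growth vs 1995 (7579.38) = -9.35%.
1997: real = 7162.5/0.999 = 7169.67; growth vs 1996 (6870.61) = 4.35%.
1998: real = 7959.5/1.003 = 7935.69; growth vs 1997 (7169.67) = 10.68%.
1999: real = 8778.8/1.073 = 8181.55; growth vs 1998 (7935.69) = 3.10%.

1998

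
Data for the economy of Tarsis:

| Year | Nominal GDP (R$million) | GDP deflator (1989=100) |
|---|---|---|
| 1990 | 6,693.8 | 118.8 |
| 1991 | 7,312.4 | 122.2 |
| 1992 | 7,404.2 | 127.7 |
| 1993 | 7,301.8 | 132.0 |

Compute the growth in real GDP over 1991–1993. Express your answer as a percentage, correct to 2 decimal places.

Real GDP 1991 = 7312.4/1.222 = 5983.96.
Real GDP 1993 = 7301.8/1.320 = 5531.67.
Change = 5531.67/5983.96 − 1 = -0.0756.

-7.56%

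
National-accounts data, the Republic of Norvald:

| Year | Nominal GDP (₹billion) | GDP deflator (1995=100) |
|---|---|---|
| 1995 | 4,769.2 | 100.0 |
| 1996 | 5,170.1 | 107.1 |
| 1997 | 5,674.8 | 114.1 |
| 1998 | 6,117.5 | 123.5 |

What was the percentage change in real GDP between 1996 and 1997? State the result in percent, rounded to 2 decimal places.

3.03%

Real GDP 1996 = 5170.1/1.071 = 4827.36.
Real GDP 1997 = 5674.8/1.141 = 4973.53.
Change = 4973.53/4827.36 − 1 = 0.0303.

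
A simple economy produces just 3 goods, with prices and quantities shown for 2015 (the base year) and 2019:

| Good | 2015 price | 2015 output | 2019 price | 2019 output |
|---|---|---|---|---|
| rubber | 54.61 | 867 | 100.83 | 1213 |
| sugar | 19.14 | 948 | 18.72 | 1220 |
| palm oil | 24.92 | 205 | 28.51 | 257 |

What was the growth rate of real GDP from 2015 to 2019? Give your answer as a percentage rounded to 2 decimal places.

35.97%

Real GDP 2015 = Nominal GDP 2015 = 54.61·867 + 19.14·948 + 24.92·205 = 70600.19.
Real GDP 2019 (at 2015 prices) = 54.61·1213 + 19.14·1220 + 24.92·257 = 95997.17.
Real growth = 95997.17/70600.19 − 1 = 0.3597.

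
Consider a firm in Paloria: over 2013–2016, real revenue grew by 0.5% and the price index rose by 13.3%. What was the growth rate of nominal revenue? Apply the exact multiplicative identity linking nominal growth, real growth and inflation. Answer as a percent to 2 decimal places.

13.87%

(1 + g_nom) = (1 + g_real)(1 + π) = 1.0050 × 1.1330 = 1.13867.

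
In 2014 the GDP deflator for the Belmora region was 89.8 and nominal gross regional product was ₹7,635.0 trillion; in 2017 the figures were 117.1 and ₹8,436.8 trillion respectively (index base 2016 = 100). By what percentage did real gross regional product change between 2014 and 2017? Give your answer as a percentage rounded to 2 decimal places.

Real gross regional product 2014 = 7635.0 / 0.898 = 8502.23.
Real gross regional product 2017 = 8436.8 / 1.171 = 7204.78.
Real growth = 7204.78 / 8502.23 − 1 = -0.1526.

-15.26%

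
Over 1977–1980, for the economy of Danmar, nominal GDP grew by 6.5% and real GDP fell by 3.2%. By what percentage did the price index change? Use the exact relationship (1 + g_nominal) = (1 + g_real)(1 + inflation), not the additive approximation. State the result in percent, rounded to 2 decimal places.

10.02%

(1 + g_nom) = (1 + g_real)(1 + π), so π = 1.0650 / 0.9680 − 1 = 0.10021.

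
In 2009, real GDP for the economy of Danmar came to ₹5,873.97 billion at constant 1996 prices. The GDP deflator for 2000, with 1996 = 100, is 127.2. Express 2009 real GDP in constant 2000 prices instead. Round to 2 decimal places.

Real GDP in 2000 prices = Real GDP in 1996 prices × (P_2000/P_1996) = 5873.97 × 1.272 = 7471.69.

₹7,471.69 billion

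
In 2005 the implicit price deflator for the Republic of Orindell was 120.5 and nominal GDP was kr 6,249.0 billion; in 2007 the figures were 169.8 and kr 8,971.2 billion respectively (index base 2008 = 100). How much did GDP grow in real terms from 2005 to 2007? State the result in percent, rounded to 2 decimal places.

Real GDP 2005 = 6249.0 / 1.205 = 5185.89.
Real GDP 2007 = 8971.2 / 1.698 = 5283.39.
Real growth = 5283.39 / 5185.89 − 1 = 0.0188.

1.88%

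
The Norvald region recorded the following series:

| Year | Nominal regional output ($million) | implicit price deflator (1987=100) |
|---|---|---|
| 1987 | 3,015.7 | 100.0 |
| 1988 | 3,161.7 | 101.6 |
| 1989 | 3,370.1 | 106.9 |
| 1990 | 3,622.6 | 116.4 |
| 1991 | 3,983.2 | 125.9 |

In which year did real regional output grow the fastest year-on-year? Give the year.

1988

1988: real = 3161.7/1.016 = 3111.91; growth vs 1987 (3015.70) = 3.19%.
1989: real = 3370.1/1.069 = 3152.57; growth vs 1988 (3111.91) = 1.31%.
1990: real = 3622.6/1.164 = 3112.20; growth vs 1989 (3152.57) = -1.28%.
1991: real = 3983.2/1.259 = 3163.78; growth vs 1990 (3112.20) = 1.66%.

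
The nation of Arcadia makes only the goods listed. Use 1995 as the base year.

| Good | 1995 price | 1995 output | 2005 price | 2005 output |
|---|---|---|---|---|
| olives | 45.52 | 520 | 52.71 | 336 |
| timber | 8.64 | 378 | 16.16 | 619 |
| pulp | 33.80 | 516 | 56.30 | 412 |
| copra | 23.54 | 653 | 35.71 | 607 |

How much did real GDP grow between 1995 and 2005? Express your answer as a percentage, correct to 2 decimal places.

-18.23%

Real GDP 1995 = Nominal GDP 1995 = 45.52·520 + 8.64·378 + 33.80·516 + 23.54·653 = 59748.74.
Real GDP 2005 (at 1995 prices) = 45.52·336 + 8.64·619 + 33.80·412 + 23.54·607 = 48857.26.
Real growth = 48857.26/59748.74 − 1 = -0.1823.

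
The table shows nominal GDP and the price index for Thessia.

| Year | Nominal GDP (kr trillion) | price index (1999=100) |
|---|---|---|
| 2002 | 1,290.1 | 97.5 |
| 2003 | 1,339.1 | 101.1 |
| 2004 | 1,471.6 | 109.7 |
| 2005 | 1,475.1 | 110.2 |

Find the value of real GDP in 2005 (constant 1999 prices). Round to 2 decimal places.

Real GDP 2005 = 1475.1 / 1.102 = 1338.57.

kr 1,338.57 trillion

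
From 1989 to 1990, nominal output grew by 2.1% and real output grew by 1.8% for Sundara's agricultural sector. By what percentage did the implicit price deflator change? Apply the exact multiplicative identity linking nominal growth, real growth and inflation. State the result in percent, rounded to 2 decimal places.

0.29%

(1 + g_nom) = (1 + g_real)(1 + π), so π = 1.0210 / 1.0180 − 1 = 0.00295.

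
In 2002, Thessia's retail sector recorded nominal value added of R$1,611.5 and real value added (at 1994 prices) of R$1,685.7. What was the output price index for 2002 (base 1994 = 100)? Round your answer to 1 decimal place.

output price index = (Nominal / Real) × 100 = 1611.5 / 1685.7 × 100 = 95.60.

95.6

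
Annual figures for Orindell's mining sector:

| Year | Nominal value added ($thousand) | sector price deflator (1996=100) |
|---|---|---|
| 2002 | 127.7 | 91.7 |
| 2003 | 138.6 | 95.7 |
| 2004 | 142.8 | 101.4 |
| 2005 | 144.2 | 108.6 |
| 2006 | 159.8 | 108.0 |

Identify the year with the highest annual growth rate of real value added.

2003: real = 138.6/0.957 = 144.83; growth vs 2002 (139.26) = 4.00%.
2004: real = 142.8/1.014 = 140.83; growth vs 2003 (144.83) = -2.76%.
2005: real = 144.2/1.086 = 132.78; growth vs 2004 (140.83) = -5.72%.
2006: real = 159.8/1.080 = 147.96; growth vs 2005 (132.78) = 11.43%.

2006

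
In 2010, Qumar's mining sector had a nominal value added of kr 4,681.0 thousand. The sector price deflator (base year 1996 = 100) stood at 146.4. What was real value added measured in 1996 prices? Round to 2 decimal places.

kr 3,197.40 thousand

Real value added = Nominal / (sector price deflator/100) = 4681.0 / 1.464 = 3197.40.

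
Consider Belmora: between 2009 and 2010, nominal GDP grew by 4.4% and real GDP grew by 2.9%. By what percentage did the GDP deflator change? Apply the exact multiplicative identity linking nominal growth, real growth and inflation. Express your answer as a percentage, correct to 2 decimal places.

1.46%

(1 + g_nom) = (1 + g_real)(1 + π), so π = 1.0440 / 1.0290 − 1 = 0.01458.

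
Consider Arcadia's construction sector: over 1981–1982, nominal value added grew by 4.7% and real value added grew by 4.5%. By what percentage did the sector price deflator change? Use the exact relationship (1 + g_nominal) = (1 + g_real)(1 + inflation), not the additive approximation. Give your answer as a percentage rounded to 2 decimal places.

(1 + g_nom) = (1 + g_real)(1 + π), so π = 1.0470 / 1.0450 − 1 = 0.00191.

0.19%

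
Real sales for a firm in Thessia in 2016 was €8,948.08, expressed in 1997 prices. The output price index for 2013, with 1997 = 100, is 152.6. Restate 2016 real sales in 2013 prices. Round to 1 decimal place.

Real sales in 2013 prices = Real sales in 1997 prices × (P_2013/P_1997) = 8948.08 × 1.526 = 13654.77.

€13,654.8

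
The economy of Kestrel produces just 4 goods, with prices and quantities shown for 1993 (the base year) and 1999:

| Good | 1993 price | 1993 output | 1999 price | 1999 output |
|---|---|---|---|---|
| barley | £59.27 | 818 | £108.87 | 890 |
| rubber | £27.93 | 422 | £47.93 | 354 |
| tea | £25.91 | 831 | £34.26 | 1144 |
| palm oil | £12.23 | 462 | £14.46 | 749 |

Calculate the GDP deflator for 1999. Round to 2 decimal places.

Nominal GDP 1999 = 108.87·890 + 47.93·354 + 34.26·1144 + 14.46·749 = 163885.50.
Real GDP 1999 (at 1993 prices) = 59.27·890 + 27.93·354 + 25.91·1144 + 12.23·749 = 101438.83.
Deflator = Nominal/Real × 100 = 163885.50/101438.83 × 100 = 161.561.

161.56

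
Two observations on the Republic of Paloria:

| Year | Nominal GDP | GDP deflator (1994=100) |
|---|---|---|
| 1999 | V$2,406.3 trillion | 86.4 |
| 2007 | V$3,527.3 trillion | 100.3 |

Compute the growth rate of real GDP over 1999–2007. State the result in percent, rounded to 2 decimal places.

Deflate each year: 1999 → 2406.3/0.864 = 2785.07; 2007 → 3527.3/1.003 = 3516.75.
So real GDP changed by 3516.75/2785.07 − 1 = 0.2627, i.e. 26.27%.

26.27%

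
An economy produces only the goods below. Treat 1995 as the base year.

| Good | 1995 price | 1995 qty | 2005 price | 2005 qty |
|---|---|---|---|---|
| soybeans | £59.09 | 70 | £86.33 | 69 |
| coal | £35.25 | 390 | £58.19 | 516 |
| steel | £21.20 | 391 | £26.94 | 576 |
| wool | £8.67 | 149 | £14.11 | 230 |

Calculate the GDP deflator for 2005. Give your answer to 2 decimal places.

150.10

Nominal GDP 2005 = 86.33·69 + 58.19·516 + 26.94·576 + 14.11·230 = 54745.55.
Real GDP 2005 (at 1995 prices) = 59.09·69 + 35.25·516 + 21.20·576 + 8.67·230 = 36471.51.
Deflator = Nominal/Real × 100 = 54745.55/36471.51 × 100 = 150.105.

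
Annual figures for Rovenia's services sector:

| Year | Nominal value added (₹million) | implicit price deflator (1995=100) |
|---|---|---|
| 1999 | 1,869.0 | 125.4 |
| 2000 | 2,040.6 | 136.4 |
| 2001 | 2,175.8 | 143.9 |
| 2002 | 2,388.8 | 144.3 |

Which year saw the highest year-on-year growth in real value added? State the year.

2002

2000: real = 2040.6/1.364 = 1496.04; growth vs 1999 (1490.43) = 0.38%.
2001: real = 2175.8/1.439 = 1512.02; growth vs 2000 (1496.04) = 1.07%.
2002: real = 2388.8/1.443 = 1655.44; growth vs 2001 (1512.02) = 9.49%.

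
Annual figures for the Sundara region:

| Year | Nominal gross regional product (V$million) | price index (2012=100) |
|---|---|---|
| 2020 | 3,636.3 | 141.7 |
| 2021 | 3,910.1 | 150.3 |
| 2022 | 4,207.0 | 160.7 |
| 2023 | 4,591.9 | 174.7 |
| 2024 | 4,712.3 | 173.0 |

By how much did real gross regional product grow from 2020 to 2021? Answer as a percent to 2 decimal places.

1.38%

Real gross regional product 2020 = 3636.3/1.417 = 2566.20.
Real gross regional product 2021 = 3910.1/1.503 = 2601.53.
Change = 2601.53/2566.20 − 1 = 0.0138.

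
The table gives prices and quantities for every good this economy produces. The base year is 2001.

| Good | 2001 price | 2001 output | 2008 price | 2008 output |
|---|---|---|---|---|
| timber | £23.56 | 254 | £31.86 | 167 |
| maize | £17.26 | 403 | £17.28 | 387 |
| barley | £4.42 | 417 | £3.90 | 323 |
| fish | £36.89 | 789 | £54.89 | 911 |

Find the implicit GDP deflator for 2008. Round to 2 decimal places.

138.61

Nominal GDP 2008 = 31.86·167 + 17.28·387 + 3.90·323 + 54.89·911 = 63272.47.
Real GDP 2008 (at 2001 prices) = 23.56·167 + 17.26·387 + 4.42·323 + 36.89·911 = 45648.59.
Deflator = Nominal/Real × 100 = 63272.47/45648.59 × 100 = 138.608.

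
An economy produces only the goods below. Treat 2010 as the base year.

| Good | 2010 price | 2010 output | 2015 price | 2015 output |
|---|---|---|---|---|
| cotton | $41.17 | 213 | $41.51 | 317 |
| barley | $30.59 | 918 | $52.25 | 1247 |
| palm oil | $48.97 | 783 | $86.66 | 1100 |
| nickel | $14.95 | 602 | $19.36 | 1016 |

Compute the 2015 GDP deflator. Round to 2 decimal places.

Nominal GDP 2015 = 41.51·317 + 52.25·1247 + 86.66·1100 + 19.36·1016 = 193310.18.
Real GDP 2015 (at 2010 prices) = 41.17·317 + 30.59·1247 + 48.97·1100 + 14.95·1016 = 120252.82.
Deflator = Nominal/Real × 100 = 193310.18/120252.82 × 100 = 160.753.

160.75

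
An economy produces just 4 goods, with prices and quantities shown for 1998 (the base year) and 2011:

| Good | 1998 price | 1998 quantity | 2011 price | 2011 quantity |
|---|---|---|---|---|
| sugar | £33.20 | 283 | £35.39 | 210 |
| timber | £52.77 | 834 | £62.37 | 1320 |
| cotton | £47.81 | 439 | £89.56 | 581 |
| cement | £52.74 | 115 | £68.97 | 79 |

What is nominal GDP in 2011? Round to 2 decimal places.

Nominal GDP 2011 = Σ (p_2011 × q_2011) = 35.39·210 + 62.37·1320 + 89.56·581 + 68.97·79 = 147243.29.

£147243.29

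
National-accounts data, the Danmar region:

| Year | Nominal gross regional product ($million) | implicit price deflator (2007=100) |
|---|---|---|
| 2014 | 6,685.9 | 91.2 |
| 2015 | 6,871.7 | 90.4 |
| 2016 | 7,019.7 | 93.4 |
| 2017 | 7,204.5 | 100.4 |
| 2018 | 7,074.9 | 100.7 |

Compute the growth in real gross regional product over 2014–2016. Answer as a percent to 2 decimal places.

Real gross regional product 2014 = 6685.9/0.912 = 7331.03.
Real gross regional product 2016 = 7019.7/0.934 = 7515.74.
Change = 7515.74/7331.03 − 1 = 0.0252.

2.52%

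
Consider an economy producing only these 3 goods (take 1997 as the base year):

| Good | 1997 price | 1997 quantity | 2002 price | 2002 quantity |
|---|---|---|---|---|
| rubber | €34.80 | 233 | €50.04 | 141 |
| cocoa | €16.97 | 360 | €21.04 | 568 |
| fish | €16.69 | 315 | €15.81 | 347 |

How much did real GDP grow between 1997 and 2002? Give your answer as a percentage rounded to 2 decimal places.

4.43%

Real GDP 1997 = Nominal GDP 1997 = 34.80·233 + 16.97·360 + 16.69·315 = 19474.95.
Real GDP 2002 (at 1997 prices) = 34.80·141 + 16.97·568 + 16.69·347 = 20337.19.
Real growth = 20337.19/19474.95 − 1 = 0.0443.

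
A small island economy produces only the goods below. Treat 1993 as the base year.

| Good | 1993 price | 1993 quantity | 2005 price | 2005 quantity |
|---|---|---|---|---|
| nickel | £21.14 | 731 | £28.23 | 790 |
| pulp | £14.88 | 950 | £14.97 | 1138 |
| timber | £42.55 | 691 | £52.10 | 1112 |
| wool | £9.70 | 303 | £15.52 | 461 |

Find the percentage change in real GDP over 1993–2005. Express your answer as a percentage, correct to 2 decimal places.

37.93%

Real GDP 1993 = Nominal GDP 1993 = 21.14·731 + 14.88·950 + 42.55·691 + 9.70·303 = 61930.49.
Real GDP 2005 (at 1993 prices) = 21.14·790 + 14.88·1138 + 42.55·1112 + 9.70·461 = 85421.34.
Real growth = 85421.34/61930.49 − 1 = 0.3793.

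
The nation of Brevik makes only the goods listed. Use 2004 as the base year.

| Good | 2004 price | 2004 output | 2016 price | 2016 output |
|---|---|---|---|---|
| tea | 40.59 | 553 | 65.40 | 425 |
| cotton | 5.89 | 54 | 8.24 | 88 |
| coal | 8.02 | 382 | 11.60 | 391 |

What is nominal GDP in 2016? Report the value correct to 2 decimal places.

Nominal GDP 2016 = Σ (p_2016 × q_2016) = 65.40·425 + 8.24·88 + 11.60·391 = 33055.72.

33055.72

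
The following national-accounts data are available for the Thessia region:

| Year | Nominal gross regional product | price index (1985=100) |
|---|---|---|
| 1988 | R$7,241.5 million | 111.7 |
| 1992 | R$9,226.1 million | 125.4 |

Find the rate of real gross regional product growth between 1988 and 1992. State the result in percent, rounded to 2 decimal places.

13.49%

Real gross regional product 1988 = 7241.5 / 1.117 = 6482.99.
Real gross regional product 1992 = 9226.1 / 1.254 = 7357.34.
Real growth = 7357.34 / 6482.99 − 1 = 0.1349.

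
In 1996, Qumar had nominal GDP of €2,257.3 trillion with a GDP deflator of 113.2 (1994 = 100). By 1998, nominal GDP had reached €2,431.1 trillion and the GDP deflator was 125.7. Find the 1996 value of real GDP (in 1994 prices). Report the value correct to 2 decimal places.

Real GDP = Nominal / (GDP deflator/100) = 2257.3 / 1.132 = 1994.08.

€1,994.08 trillion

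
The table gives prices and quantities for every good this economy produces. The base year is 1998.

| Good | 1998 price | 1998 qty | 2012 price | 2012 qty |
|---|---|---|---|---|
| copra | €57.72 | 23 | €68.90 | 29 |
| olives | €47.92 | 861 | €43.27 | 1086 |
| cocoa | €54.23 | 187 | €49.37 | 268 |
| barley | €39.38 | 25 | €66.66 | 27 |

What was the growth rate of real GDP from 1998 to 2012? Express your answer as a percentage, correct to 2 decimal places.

29.04%

Real GDP 1998 = Nominal GDP 1998 = 57.72·23 + 47.92·861 + 54.23·187 + 39.38·25 = 53712.19.
Real GDP 2012 (at 1998 prices) = 57.72·29 + 47.92·1086 + 54.23·268 + 39.38·27 = 69311.90.
Real growth = 69311.90/53712.19 − 1 = 0.2904.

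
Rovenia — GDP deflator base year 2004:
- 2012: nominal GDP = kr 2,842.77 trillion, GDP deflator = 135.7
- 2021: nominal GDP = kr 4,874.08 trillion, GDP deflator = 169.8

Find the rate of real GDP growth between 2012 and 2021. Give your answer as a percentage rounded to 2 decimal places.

Real GDP 2012 = 2842.77 / 1.357 = 2094.89.
Real GDP 2021 = 4874.08 / 1.698 = 2870.48.
Real growth = 2870.48 / 2094.89 − 1 = 0.3702.

37.02%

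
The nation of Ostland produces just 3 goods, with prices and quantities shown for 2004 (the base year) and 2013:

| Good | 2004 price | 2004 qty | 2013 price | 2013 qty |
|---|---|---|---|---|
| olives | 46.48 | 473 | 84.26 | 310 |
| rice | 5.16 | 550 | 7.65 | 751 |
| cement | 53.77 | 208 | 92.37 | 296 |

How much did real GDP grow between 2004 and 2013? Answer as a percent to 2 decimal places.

Real GDP 2004 = Nominal GDP 2004 = 46.48·473 + 5.16·550 + 53.77·208 = 36007.20.
Real GDP 2013 (at 2004 prices) = 46.48·310 + 5.16·751 + 53.77·296 = 34199.88.
Real growth = 34199.88/36007.20 − 1 = -0.0502.

-5.02%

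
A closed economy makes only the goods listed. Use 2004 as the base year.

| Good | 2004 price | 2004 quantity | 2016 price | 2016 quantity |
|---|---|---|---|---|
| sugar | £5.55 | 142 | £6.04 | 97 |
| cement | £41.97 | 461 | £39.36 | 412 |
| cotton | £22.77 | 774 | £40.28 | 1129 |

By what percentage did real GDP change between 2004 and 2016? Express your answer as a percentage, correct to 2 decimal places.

15.30%

Real GDP 2004 = Nominal GDP 2004 = 5.55·142 + 41.97·461 + 22.77·774 = 37760.25.
Real GDP 2016 (at 2004 prices) = 5.55·97 + 41.97·412 + 22.77·1129 = 43537.32.
Real growth = 43537.32/37760.25 − 1 = 0.1530.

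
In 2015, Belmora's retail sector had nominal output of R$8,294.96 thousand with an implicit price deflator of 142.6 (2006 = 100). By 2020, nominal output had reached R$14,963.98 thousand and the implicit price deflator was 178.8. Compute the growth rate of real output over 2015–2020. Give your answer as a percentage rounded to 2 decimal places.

43.87%

Real output 2015 = 8294.96 / 1.426 = 5816.94.
Real output 2020 = 14963.98 / 1.788 = 8369.12.
Real growth = 8369.12 / 5816.94 − 1 = 0.4387.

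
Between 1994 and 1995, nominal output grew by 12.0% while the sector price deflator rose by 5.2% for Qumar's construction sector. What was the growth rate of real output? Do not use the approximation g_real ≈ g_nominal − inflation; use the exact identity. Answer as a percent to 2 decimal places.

(1 + g_nom) = (1 + g_real)(1 + π), so g_real = 1.1200 / 1.0520 − 1 = 0.06464.

6.46%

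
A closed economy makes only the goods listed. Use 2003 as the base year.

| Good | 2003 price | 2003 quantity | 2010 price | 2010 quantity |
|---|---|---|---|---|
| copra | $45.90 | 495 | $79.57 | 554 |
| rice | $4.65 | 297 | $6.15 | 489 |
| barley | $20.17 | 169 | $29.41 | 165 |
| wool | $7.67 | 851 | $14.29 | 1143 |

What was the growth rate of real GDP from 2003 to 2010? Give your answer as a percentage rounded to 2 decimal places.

Real GDP 2003 = Nominal GDP 2003 = 45.90·495 + 4.65·297 + 20.17·169 + 7.67·851 = 34037.45.
Real GDP 2010 (at 2003 prices) = 45.90·554 + 4.65·489 + 20.17·165 + 7.67·1143 = 39797.31.
Real growth = 39797.31/34037.45 − 1 = 0.1692.

16.92%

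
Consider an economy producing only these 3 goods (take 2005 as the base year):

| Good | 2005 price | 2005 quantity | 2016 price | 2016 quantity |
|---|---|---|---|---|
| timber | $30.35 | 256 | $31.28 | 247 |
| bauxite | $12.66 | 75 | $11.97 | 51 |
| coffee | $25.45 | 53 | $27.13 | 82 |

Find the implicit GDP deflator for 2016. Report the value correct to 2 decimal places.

103.25

Nominal GDP 2016 = 31.28·247 + 11.97·51 + 27.13·82 = 10561.29.
Real GDP 2016 (at 2005 prices) = 30.35·247 + 12.66·51 + 25.45·82 = 10229.01.
Deflator = Nominal/Real × 100 = 10561.29/10229.01 × 100 = 103.248.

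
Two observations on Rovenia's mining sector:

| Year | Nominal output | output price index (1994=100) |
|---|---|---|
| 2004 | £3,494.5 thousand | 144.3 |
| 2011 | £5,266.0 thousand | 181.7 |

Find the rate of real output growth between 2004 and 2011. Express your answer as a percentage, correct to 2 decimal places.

Real output 2004 = 3494.5 / 1.443 = 2421.69.
Real output 2011 = 5266.0 / 1.817 = 2898.18.
Real growth = 2898.18 / 2421.69 − 1 = 0.1968.

19.68%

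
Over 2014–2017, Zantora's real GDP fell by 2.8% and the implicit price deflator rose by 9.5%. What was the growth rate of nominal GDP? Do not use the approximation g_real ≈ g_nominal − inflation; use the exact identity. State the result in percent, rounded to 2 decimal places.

(1 + g_nom) = (1 + g_real)(1 + π) = 0.9720 × 1.0950 = 1.06434.

6.43%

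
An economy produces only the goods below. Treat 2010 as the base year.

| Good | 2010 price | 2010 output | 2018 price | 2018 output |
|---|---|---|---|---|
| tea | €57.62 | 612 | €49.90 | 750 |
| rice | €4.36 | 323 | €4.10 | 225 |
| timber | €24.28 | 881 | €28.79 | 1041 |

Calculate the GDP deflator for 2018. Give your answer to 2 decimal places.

98.34

Nominal GDP 2018 = 49.90·750 + 4.10·225 + 28.79·1041 = 68317.89.
Real GDP 2018 (at 2010 prices) = 57.62·750 + 4.36·225 + 24.28·1041 = 69471.48.
Deflator = Nominal/Real × 100 = 68317.89/69471.48 × 100 = 98.339.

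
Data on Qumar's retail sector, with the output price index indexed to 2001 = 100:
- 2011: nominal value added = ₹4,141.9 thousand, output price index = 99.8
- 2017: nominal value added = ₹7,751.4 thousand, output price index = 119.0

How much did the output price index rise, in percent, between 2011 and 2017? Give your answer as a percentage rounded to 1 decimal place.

Price-level change = 119.0 / 99.8 − 1 = 0.1924.

19.2%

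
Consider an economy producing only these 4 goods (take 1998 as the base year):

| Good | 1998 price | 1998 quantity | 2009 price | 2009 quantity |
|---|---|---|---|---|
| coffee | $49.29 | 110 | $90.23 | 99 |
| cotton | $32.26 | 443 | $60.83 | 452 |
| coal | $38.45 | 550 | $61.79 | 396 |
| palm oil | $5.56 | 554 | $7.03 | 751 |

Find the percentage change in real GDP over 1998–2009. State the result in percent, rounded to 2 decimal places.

Real GDP 1998 = Nominal GDP 1998 = 49.29·110 + 32.26·443 + 38.45·550 + 5.56·554 = 43940.82.
Real GDP 2009 (at 1998 prices) = 49.29·99 + 32.26·452 + 38.45·396 + 5.56·751 = 38862.99.
Real growth = 38862.99/43940.82 − 1 = -0.1156.

-11.56%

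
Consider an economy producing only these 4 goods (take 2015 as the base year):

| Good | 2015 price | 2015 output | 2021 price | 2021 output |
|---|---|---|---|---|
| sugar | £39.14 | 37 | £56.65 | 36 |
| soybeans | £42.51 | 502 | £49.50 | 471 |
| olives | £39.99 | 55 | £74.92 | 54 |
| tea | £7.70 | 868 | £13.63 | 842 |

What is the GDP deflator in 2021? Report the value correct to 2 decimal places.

Nominal GDP 2021 = 56.65·36 + 49.50·471 + 74.92·54 + 13.63·842 = 40876.04.
Real GDP 2021 (at 2015 prices) = 39.14·36 + 42.51·471 + 39.99·54 + 7.70·842 = 30074.11.
Deflator = Nominal/Real × 100 = 40876.04/30074.11 × 100 = 135.918.

135.92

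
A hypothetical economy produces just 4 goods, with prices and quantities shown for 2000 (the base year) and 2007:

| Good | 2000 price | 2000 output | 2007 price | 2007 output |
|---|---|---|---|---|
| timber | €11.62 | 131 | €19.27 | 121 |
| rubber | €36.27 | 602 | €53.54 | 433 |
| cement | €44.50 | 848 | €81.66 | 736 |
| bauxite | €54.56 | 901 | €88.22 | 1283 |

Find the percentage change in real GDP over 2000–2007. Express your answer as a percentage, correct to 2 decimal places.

Real GDP 2000 = Nominal GDP 2000 = 11.62·131 + 36.27·602 + 44.50·848 + 54.56·901 = 110251.32.
Real GDP 2007 (at 2000 prices) = 11.62·121 + 36.27·433 + 44.50·736 + 54.56·1283 = 119863.41.
Real growth = 119863.41/110251.32 − 1 = 0.0872.

8.72%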